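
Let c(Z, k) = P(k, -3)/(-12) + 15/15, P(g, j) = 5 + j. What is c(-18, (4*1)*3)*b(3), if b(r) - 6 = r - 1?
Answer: 20/3 ≈ 6.6667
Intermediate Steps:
c(Z, k) = ⅚ (c(Z, k) = (5 - 3)/(-12) + 15/15 = 2*(-1/12) + 15*(1/15) = -⅙ + 1 = ⅚)
b(r) = 5 + r (b(r) = 6 + (r - 1) = 6 + (-1 + r) = 5 + r)
c(-18, (4*1)*3)*b(3) = 5*(5 + 3)/6 = (⅚)*8 = 20/3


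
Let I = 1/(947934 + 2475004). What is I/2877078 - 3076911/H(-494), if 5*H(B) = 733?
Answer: -151508014792769391287/7218627697915212 ≈ -20988.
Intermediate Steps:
H(B) = 733/5 (H(B) = (1/5)*733 = 733/5)
I = 1/3422938 ≈ 2.9215e-7
I/2877078 - 3076911/H(-494) = (1/3422938)/2877078 - 3076911/733/5 = (1/3422938)*(1/2877078) - 3076911*5/733 = 1/9848059615164 - 15384555/733 = -151508014792769391287/7218627697915212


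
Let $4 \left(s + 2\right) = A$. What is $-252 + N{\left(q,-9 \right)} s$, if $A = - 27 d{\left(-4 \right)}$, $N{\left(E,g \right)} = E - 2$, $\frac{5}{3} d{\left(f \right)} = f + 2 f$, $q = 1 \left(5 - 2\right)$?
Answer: $- \frac{1027}{5} \approx -205.4$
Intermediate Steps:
$q = 3$ ($q = 1 \cdot 3 = 3$)
$d{\left(f \right)} = \frac{9 f}{5}$ ($d{\left(f \right)} = \frac{3 \left(f + 2 f\right)}{5} = \frac{3 \cdot 3 f}{5} = \frac{9 f}{5}$)
$N{\left(E,g \right)} = -2 + E$
$A = \frac{972}{5}$ ($A = - 27 \cdot \frac{9}{5} \left(-4\right) = \left(-27\right) \left(- \frac{36}{5}\right) = \frac{972}{5} \approx 194.4$)
$s = \frac{233}{5}$ ($s = -2 + \frac{1}{4} \cdot \frac{972}{5} = -2 + \frac{243}{5} = \frac{233}{5} \approx 46.6$)
$-252 + N{\left(q,-9 \right)} s = -252 + \left(-2 + 3\right) \frac{233}{5} = -252 + 1 \cdot \frac{233}{5} = -252 + \frac{233}{5} = - \frac{1027}{5}$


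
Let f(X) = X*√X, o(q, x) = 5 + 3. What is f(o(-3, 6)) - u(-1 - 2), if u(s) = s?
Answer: 3 + 16*√2 ≈ 25.627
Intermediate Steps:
o(q, x) = 8
f(X) = X^(3/2)
f(o(-3, 6)) - u(-1 - 2) = 8^(3/2) - (-1 - 2) = 16*√2 - 1*(-3) = 16*√2 + 3 = 3 + 16*√2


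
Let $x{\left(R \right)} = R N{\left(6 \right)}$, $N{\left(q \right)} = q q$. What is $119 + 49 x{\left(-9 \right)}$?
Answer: $-15757$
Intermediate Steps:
$N{\left(q \right)} = q^{2}$
$x{\left(R \right)} = 36 R$ ($x{\left(R \right)} = R 6^{2} = R 36 = 36 R$)
$119 + 49 x{\left(-9 \right)} = 119 + 49 \cdot 36 \left(-9\right) = 119 + 49 \left(-324\right) = 119 - 15876 = -15757$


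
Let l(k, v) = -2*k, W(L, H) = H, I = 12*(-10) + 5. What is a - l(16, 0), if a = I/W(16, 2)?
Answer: -51/2 ≈ -25.500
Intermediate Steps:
I = -115 (I = -120 + 5 = -115)
a = -115/2 ≈ -57.500
a - l(16, 0) = -115/2 - (-2)*16 = -115/2 - 1*(-32) = -115/2 + 32 = -51/2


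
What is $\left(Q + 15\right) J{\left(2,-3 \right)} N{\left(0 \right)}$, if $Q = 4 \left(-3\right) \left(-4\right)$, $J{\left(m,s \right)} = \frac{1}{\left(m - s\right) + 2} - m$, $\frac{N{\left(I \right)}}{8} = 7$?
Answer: $-6552$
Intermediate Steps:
$N{\left(I \right)} = 56$ ($N{\left(I \right)} = 8 \cdot 7 = 56$)
$J{\left(m,s \right)} = \frac{1}{2 + m - s} - m$
$Q = 48$ ($Q = \left(-12\right) \left(-4\right) = 48$)
$\left(Q + 15\right) J{\left(2,-3 \right)} N{\left(0 \right)} = \left(48 + 15\right) \frac{1 - 2^{2} - 4 + 2 \left(-3\right)}{2 + 2 - -3} \cdot 56 = 63 \frac{1 - 4 - 4 - 6}{2 + 2 + 3} \cdot 56 = 63 \frac{1 - 4 - 4 - 6}{7} \cdot 56 = 63 \cdot \frac{1}{7} \left(-13\right) 56 = 63 \left(- \frac{13}{7}\right) 56 = \left(-117\right) 56 = -6552$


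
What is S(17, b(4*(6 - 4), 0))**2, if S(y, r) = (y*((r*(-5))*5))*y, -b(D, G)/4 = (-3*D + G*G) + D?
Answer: 213813760000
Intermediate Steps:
b(D, G) = -4*G**2 + 8*D (b(D, G) = -4*((-3*D + G*G) + D) = -4*((-3*D + G**2) + D) = -4*((G**2 - 3*D) + D) = -4*(G**2 - 2*D) = -4*G**2 + 8*D)
S(y, r) = -25*r*y**2 (S(y, r) = (y*(-5*r*5))*y = (y*(-25*r))*y = (-25*r*y)*y = -25*r*y**2)
S(17, b(4*(6 - 4), 0))**2 = (-25*(-4*0**2 + 8*(4*(6 - 4)))*17**2)**2 = (-25*(-4*0 + 8*(4*2))*289)**2 = (-25*(0 + 8*8)*289)**2 = (-25*(0 + 64)*289)**2 = (-25*64*289)**2 = (-462400)**2 = 213813760000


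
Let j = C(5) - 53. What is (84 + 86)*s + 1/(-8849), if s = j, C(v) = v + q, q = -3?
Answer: -76720831/8849 ≈ -8670.0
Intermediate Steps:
C(v) = -3 + v (C(v) = v - 3 = -3 + v)
j = -51 (j = (-3 + 5) - 53 = 2 - 53 = -51)
s = -51
(84 + 86)*s + 1/(-8849) = (84 + 86)*(-51) + 1/(-8849) = 170*(-51) - 1/8849 = -8670 - 1/8849 = -76720831/8849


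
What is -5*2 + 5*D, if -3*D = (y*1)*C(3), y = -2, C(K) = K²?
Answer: 20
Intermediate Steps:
D = 6 (D = -(-2*1)*3²/3 = -(-2)*9/3 = -⅓*(-18) = 6)
-5*2 + 5*D = -5*2 + 5*6 = -10 + 30 = 20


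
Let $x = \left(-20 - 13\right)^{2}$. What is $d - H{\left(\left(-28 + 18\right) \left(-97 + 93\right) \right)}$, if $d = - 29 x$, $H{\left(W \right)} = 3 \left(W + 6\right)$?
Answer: $-31719$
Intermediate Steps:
$x = 1089$ ($x = \left(-33\right)^{2} = 1089$)
$H{\left(W \right)} = 18 + 3 W$ ($H{\left(W \right)} = 3 \left(6 + W\right) = 18 + 3 W$)
$d = -31581$ ($d = \left(-29\right) 1089 = -31581$)
$d - H{\left(\left(-28 + 18\right) \left(-97 + 93\right) \right)} = -31581 - \left(18 + 3 \left(-28 + 18\right) \left(-97 + 93\right)\right) = -31581 - \left(18 + 3 \left(\left(-10\right) \left(-4\right)\right)\right) = -31581 - \left(18 + 3 \cdot 40\right) = -31581 - \left(18 + 120\right) = -31581 - 138 = -31719$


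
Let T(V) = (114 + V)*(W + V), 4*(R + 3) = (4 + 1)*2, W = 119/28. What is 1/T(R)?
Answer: 8/3405 ≈ 0.0023495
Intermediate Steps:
W = 17/4 (W = 119*(1/28) = 17/4 ≈ 4.2500)
R = -½ (R = -3 + ((4 + 1)*2)/4 = -3 + (5*2)/4 = -3 + (¼)*10 = -3 + 5/2 = -½ ≈ -0.50000)
T(V) = (114 + V)*(17/4 + V)
1/T(R) = 1/(969/2 + (-½)² + (473/4)*(-½)) = 1/(969/2 + ¼ - 473/8) = 1/(3405/8) = 8/3405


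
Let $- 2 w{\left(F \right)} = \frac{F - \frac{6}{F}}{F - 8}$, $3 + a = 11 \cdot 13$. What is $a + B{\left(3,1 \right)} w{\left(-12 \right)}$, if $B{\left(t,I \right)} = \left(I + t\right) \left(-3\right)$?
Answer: $\frac{2869}{20} \approx 143.45$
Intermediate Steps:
$B{\left(t,I \right)} = - 3 I - 3 t$
$a = 140$ ($a = -3 + 11 \cdot 13 = -3 + 143 = 140$)
$w{\left(F \right)} = - \frac{F - \frac{6}{F}}{2 \left(-8 + F\right)}$ ($w{\left(F \right)} = - \frac{\left(F - \frac{6}{F}\right) \frac{1}{F - 8}}{2} = - \frac{\left(F - \frac{6}{F}\right) \frac{1}{-8 + F}}{2} = - \frac{\frac{1}{-8 + F} \left(F - \frac{6}{F}\right)}{2} = - \frac{F - \frac{6}{F}}{2 \left(-8 + F\right)}$)
$a + B{\left(3,1 \right)} w{\left(-12 \right)} = 140 + \left(\left(-3\right) 1 - 9\right) \frac{6 - \left(-12\right)^{2}}{2 \left(-12\right) \left(-8 - 12\right)} = 140 + \left(-3 - 9\right) \frac{1}{2} \left(- \frac{1}{12}\right) \frac{1}{-20} \left(6 - 144\right) = 140 - 12 \cdot \frac{1}{2} \left(- \frac{1}{12}\right) \left(- \frac{1}{20}\right) \left(6 - 144\right) = 140 - 12 \cdot \frac{1}{2} \left(- \frac{1}{12}\right) \left(- \frac{1}{20}\right) \left(-138\right) = 140 - - \frac{69}{20} = 140 + \frac{69}{20} = \frac{2869}{20}$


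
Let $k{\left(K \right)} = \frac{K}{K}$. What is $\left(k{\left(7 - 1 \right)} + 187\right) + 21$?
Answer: $209$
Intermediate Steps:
$k{\left(K \right)} = 1$
$\left(k{\left(7 - 1 \right)} + 187\right) + 21 = \left(1 + 187\right) + 21 = 188 + 21 = 209$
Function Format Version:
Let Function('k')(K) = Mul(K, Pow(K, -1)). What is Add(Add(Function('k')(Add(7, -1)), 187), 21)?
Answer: 209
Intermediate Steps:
Function('k')(K) = 1
Add(Add(Function('k')(Add(7, -1)), 187), 21) = Add(Add(1, 187), 21) = Add(188, 21) = 209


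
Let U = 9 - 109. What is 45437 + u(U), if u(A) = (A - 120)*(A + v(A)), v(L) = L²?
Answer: -2132563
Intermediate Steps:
U = -100
u(A) = (-120 + A)*(A + A²) (u(A) = (A - 120)*(A + A²) = (-120 + A)*(A + A²))
45437 + u(U) = 45437 - 100*(-120 + (-100)² - 119*(-100)) = 45437 - 100*(-120 + 10000 + 11900) = 45437 - 100*21780 = 45437 - 2178000 = -2132563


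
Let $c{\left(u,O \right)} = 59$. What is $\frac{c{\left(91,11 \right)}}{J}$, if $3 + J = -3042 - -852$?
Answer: $- \frac{59}{2193} \approx -0.026904$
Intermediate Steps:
$J = -2193$ ($J = -3 - 2190 = -2193$)
$\frac{c{\left(91,11 \right)}}{J} = \frac{59}{-2193} = 59 \left(- \frac{1}{2193}\right) = - \frac{59}{2193}$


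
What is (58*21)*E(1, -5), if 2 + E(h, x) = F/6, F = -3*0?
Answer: -2436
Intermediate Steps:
F = 0 (F = -1*0 = 0)
E(h, x) = -2 (E(h, x) = -2 + 0/6 = -2 + 0*(1/6) = -2 + 0 = -2)
(58*21)*E(1, -5) = (58*21)*(-2) = 1218*(-2) = -2436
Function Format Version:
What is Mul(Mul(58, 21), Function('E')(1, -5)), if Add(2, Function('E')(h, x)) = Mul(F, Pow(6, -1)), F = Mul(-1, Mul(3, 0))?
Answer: -2436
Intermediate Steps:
F = 0 (F = Mul(-1, 0) = 0)
Function('E')(h, x) = -2 (Function('E')(h, x) = Add(-2, Mul(0, Pow(6, -1))) = Add(-2, Mul(0, Rational(1, 6))) = Add(-2, 0) = -2)
Mul(Mul(58, 21), Function('E')(1, -5)) = Mul(Mul(58, 21), -2) = Mul(1218, -2) = -2436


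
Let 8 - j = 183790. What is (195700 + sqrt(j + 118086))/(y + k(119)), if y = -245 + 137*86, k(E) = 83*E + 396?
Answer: 19570/2181 + 2*I*sqrt(4106)/10905 ≈ 8.9729 + 0.011752*I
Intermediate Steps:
j = -183782 (j = 8 - 1*183790 = 8 - 183790 = -183782)
k(E) = 396 + 83*E
y = 11537 (y = -245 + 11782 = 11537)
(195700 + sqrt(j + 118086))/(y + k(119)) = (195700 + sqrt(-183782 + 118086))/(11537 + (396 + 83*119)) = (195700 + sqrt(-65696))/(11537 + (396 + 9877)) = (195700 + 4*I*sqrt(4106))/(11537 + 10273) = (195700 + 4*I*sqrt(4106))/21810 = (195700 + 4*I*sqrt(4106))*(1/21810) = 19570/2181 + 2*I*sqrt(4106)/10905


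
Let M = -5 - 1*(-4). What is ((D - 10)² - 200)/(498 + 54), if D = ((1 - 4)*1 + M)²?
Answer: -41/138 ≈ -0.29710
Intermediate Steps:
M = -1 (M = -5 + 4 = -1)
D = 16 (D = ((1 - 4)*1 - 1)² = (-3*1 - 1)² = (-3 - 1)² = (-4)² = 16)
((D - 10)² - 200)/(498 + 54) = ((16 - 10)² - 200)/(498 + 54) = (6² - 200)/552 = (36 - 200)*(1/552) = -164*1/552 = -41/138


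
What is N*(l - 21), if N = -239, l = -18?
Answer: 9321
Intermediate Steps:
N*(l - 21) = -239*(-18 - 21) = -239*(-39) = 9321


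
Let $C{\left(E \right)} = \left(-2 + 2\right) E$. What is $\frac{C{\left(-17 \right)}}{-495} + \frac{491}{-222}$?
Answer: $- \frac{491}{222} \approx -2.2117$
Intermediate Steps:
$C{\left(E \right)} = 0$ ($C{\left(E \right)} = 0 E = 0$)
$\frac{C{\left(-17 \right)}}{-495} + \frac{491}{-222} = \frac{0}{-495} + \frac{491}{-222} = 0 \left(- \frac{1}{495}\right) + 491 \left(- \frac{1}{222}\right) = 0 - \frac{491}{222} = - \frac{491}{222}$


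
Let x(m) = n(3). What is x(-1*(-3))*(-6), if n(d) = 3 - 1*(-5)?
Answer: -48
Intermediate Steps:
n(d) = 8 (n(d) = 3 + 5 = 8)
x(m) = 8
x(-1*(-3))*(-6) = 8*(-6) = -48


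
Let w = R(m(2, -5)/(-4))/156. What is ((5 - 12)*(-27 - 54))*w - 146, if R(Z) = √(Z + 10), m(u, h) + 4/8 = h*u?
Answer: -146 + 189*√202/208 ≈ -133.09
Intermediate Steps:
m(u, h) = -½ + h*u
R(Z) = √(10 + Z)
w = √202/624 (w = √(10 + (-½ - 5*2)/(-4))/156 = √(10 + (-½ - 10)*(-¼))*(1/156) = √(10 - 21/2*(-¼))*(1/156) = √(10 + 21/8)*(1/156) = √(101/8)*(1/156) = (√202/4)*(1/156) = √202/624 ≈ 0.022777)
((5 - 12)*(-27 - 54))*w - 146 = ((5 - 12)*(-27 - 54))*(√202/624) - 146 = (-7*(-81))*(√202/624) - 146 = 567*(√202/624) - 146 = 189*√202/208 - 146 = -146 + 189*√202/208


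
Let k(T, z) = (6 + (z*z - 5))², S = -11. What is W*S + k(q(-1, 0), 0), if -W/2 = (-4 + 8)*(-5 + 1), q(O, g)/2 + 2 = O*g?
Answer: -351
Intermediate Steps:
q(O, g) = -4 + 2*O*g (q(O, g) = -4 + 2*(O*g) = -4 + 2*O*g)
W = 32 (W = -2*(-4 + 8)*(-5 + 1) = -8*(-4) = -2*(-16) = 32)
k(T, z) = (1 + z²)² (k(T, z) = (6 + (z² - 5))² = (6 + (-5 + z²))² = (1 + z²)²)
W*S + k(q(-1, 0), 0) = 32*(-11) + (1 + 0²)² = -352 + (1 + 0)² = -352 + 1² = -352 + 1 = -351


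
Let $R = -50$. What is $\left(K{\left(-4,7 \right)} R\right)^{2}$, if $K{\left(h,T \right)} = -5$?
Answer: $62500$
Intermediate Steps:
$\left(K{\left(-4,7 \right)} R\right)^{2} = \left(\left(-5\right) \left(-50\right)\right)^{2} = 250^{2} = 62500$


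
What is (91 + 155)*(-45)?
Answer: -11070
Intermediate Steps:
(91 + 155)*(-45) = 246*(-45) = -11070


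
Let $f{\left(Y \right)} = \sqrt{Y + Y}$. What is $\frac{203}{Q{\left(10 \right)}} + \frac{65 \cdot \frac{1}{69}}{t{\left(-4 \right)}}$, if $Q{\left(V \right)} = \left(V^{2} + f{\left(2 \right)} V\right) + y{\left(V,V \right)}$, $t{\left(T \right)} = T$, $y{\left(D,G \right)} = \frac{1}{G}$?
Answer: $\frac{482215}{331476} \approx 1.4548$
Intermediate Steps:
$f{\left(Y \right)} = \sqrt{2} \sqrt{Y}$ ($f{\left(Y \right)} = \sqrt{2 Y} = \sqrt{2} \sqrt{Y}$)
$Q{\left(V \right)} = \frac{1}{V} + V^{2} + 2 V$ ($Q{\left(V \right)} = \left(V^{2} + \sqrt{2} \sqrt{2} V\right) + \frac{1}{V} = \left(V^{2} + 2 V\right) + \frac{1}{V} = \frac{1}{V} + V^{2} + 2 V$)
$\frac{203}{Q{\left(10 \right)}} + \frac{65 \cdot \frac{1}{69}}{t{\left(-4 \right)}} = \frac{203}{\frac{1}{10} \left(1 + 10^{2} \left(2 + 10\right)\right)} + \frac{65 \cdot \frac{1}{69}}{-4} = \frac{203}{\frac{1}{10} \left(1 + 100 \cdot 12\right)} + 65 \cdot \frac{1}{69} \left(- \frac{1}{4}\right) = \frac{203}{\frac{1}{10} \left(1 + 1200\right)} + \frac{65}{69} \left(- \frac{1}{4}\right) = \frac{203}{\frac{1}{10} \cdot 1201} - \frac{65}{276} = \frac{203}{\frac{1201}{10}} - \frac{65}{276} = 203 \cdot \frac{10}{1201} - \frac{65}{276} = \frac{2030}{1201} - \frac{65}{276} = \frac{482215}{331476}$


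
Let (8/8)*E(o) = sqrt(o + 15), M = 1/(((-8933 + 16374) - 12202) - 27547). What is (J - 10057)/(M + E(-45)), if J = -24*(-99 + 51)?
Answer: 287702740/31314205921 + 9295100123920*I*sqrt(30)/31314205921 ≈ 0.0091876 + 1625.8*I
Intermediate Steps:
M = -1/32308 (M = 1/((7441 - 12202) - 27547) = 1/(-4761 - 27547) = 1/(-32308) = -1/32308 ≈ -3.0952e-5)
E(o) = sqrt(15 + o) (E(o) = sqrt(o + 15) = sqrt(15 + o))
J = 1152 (J = -24*(-48) = 1152)
(J - 10057)/(M + E(-45)) = (1152 - 10057)/(-1/32308 + sqrt(15 - 45)) = -8905/(-1/32308 + sqrt(-30)) = -8905/(-1/32308 + I*sqrt(30))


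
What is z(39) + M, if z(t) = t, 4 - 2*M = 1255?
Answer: -1173/2 ≈ -586.50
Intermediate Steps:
M = -1251/2 (M = 2 - ½*1255 = 2 - 1255/2 = -1251/2 ≈ -625.50)
z(39) + M = 39 - 1251/2 = -1173/2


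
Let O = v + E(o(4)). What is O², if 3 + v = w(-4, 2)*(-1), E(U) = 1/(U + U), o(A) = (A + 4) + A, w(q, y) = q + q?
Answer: 14641/576 ≈ 25.418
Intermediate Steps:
w(q, y) = 2*q
o(A) = 4 + 2*A (o(A) = (4 + A) + A = 4 + 2*A)
E(U) = 1/(2*U)
v = 5 (v = -3 + (2*(-4))*(-1) = -3 - 8*(-1) = -3 + 8 = 5)
O = 121/24 (O = 5 + 1/(2*(4 + 2*4)) = 5 + 1/(2*(4 + 8)) = 5 + (½)/12 = 5 + (½)*(1/12) = 5 + 1/24 = 121/24 ≈ 5.0417)
O² = (121/24)² = 14641/576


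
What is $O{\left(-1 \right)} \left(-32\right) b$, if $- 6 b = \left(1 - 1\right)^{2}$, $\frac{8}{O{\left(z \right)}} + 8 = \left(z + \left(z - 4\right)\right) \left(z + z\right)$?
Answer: $0$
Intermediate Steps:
$O{\left(z \right)} = \frac{8}{-8 + 2 z \left(-4 + 2 z\right)}$ ($O{\left(z \right)} = \frac{8}{-8 + \left(z + \left(z - 4\right)\right) \left(z + z\right)} = \frac{8}{-8 + \left(z + \left(-4 + z\right)\right) 2 z} = \frac{8}{-8 + \left(-4 + 2 z\right) 2 z} = \frac{8}{-8 + 2 z \left(-4 + 2 z\right)}$)
$b = 0$ ($b = - \frac{\left(1 - 1\right)^{2}}{6} = - \frac{0^{2}}{6} = \left(- \frac{1}{6}\right) 0 = 0$)
$O{\left(-1 \right)} \left(-32\right) b = \frac{2}{-2 + \left(-1\right)^{2} - -2} \left(-32\right) 0 = \frac{2}{-2 + 1 + 2} \left(-32\right) 0 = \frac{2}{1} \left(-32\right) 0 = 2 \cdot 1 \left(-32\right) 0 = 2 \left(-32\right) 0 = \left(-64\right) 0 = 0$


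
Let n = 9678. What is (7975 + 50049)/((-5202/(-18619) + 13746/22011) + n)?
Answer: 136664130284/22796756227 ≈ 5.9949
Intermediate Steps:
(7975 + 50049)/((-5202/(-18619) + 13746/22011) + n) = (7975 + 50049)/((-5202/(-18619) + 13746/22011) + 9678) = 58024/((-5202*(-1/18619) + 13746*(1/22011)) + 9678) = 58024/((5202/18619 + 158/253) + 9678) = 58024/(4257908/4710607 + 9678) = 58024/(45593512454/4710607) = 58024*(4710607/45593512454) = 136664130284/22796756227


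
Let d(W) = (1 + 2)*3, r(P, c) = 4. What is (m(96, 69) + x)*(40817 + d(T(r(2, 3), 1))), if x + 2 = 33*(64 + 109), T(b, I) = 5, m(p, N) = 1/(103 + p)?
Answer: 46365843244/199 ≈ 2.3299e+8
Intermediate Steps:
x = 5707 (x = -2 + 33*(64 + 109) = -2 + 33*173 = -2 + 5709 = 5707)
d(W) = 9 (d(W) = 3*3 = 9)
(m(96, 69) + x)*(40817 + d(T(r(2, 3), 1))) = (1/(103 + 96) + 5707)*(40817 + 9) = (1/199 + 5707)*40826 = (1135694/199)*40826 = 46365843244/199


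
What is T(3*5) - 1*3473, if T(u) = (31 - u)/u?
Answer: -52079/15 ≈ -3471.9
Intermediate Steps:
T(u) = (31 - u)/u
T(3*5) - 1*3473 = (31 - 3*5)/((3*5)) - 1*3473 = (31 - 1*15)/15 - 3473 = (31 - 15)/15 - 3473 = (1/15)*16 - 3473 = 16/15 - 3473 = -52079/15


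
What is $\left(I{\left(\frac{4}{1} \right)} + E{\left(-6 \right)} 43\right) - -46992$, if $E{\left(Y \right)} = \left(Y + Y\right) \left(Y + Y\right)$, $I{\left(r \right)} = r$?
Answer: $53188$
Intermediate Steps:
$E{\left(Y \right)} = 4 Y^{2}$ ($E{\left(Y \right)} = 2 Y 2 Y = 4 Y^{2}$)
$\left(I{\left(\frac{4}{1} \right)} + E{\left(-6 \right)} 43\right) - -46992 = \left(\frac{4}{1} + 4 \left(-6\right)^{2} \cdot 43\right) - -46992 = \left(4 \cdot 1 + 4 \cdot 36 \cdot 43\right) + 46992 = \left(4 + 144 \cdot 43\right) + 46992 = \left(4 + 6192\right) + 46992 = 6196 + 46992 = 53188$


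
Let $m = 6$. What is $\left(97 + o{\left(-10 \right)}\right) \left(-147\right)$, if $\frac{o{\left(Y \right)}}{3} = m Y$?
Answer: $12201$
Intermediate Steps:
$o{\left(Y \right)} = 18 Y$ ($o{\left(Y \right)} = 3 \cdot 6 Y = 18 Y$)
$\left(97 + o{\left(-10 \right)}\right) \left(-147\right) = \left(97 + 18 \left(-10\right)\right) \left(-147\right) = \left(97 - 180\right) \left(-147\right) = \left(-83\right) \left(-147\right) = 12201$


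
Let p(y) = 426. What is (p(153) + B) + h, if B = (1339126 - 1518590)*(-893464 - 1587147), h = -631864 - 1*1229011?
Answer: 445178512055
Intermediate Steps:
h = -1860875 (h = -631864 - 1229011 = -1860875)
B = 445180372504 (B = -179464*(-2480611) = 445180372504)
(p(153) + B) + h = (426 + 445180372504) - 1860875 = 445180372930 - 1860875 = 445178512055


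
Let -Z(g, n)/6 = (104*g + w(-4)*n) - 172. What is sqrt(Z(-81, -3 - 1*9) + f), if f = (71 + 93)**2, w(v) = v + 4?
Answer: 2*sqrt(19618) ≈ 280.13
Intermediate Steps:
w(v) = 4 + v
Z(g, n) = 1032 - 624*g (Z(g, n) = -6*((104*g + (4 - 4)*n) - 172) = -6*((104*g + 0*n) - 172) = -6*((104*g + 0) - 172) = -6*(104*g - 172) = -6*(-172 + 104*g) = 1032 - 624*g)
f = 26896 (f = 164**2 = 26896)
sqrt(Z(-81, -3 - 1*9) + f) = sqrt((1032 - 624*(-81)) + 26896) = sqrt((1032 + 50544) + 26896) = sqrt(51576 + 26896) = sqrt(78472) = 2*sqrt(19618)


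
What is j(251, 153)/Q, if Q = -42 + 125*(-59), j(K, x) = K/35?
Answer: -251/259595 ≈ -0.00096689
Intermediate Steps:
j(K, x) = K/35 (j(K, x) = K*(1/35) = K/35)
Q = -7417 (Q = -42 - 7375 = -7417)
j(251, 153)/Q = ((1/35)*251)/(-7417) = (251/35)*(-1/7417) = -251/259595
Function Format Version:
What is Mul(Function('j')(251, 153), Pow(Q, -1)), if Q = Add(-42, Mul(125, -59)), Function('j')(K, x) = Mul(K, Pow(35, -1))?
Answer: Rational(-251, 259595) ≈ -0.00096689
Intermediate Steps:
Function('j')(K, x) = Mul(Rational(1, 35), K) (Function('j')(K, x) = Mul(K, Rational(1, 35)) = Mul(Rational(1, 35), K))
Q = -7417 (Q = Add(-42, -7375) = -7417)
Mul(Function('j')(251, 153), Pow(Q, -1)) = Mul(Mul(Rational(1, 35), 251), Pow(-7417, -1)) = Mul(Rational(251, 35), Rational(-1, 7417)) = Rational(-251, 259595)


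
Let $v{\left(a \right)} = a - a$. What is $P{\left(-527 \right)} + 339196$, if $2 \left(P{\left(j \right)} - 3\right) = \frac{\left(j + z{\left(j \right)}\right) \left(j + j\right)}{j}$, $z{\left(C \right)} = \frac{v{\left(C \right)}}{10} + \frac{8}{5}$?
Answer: $\frac{1693368}{5} \approx 3.3867 \cdot 10^{5}$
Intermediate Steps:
$v{\left(a \right)} = 0$
$z{\left(C \right)} = \frac{8}{5}$ ($z{\left(C \right)} = \frac{0}{10} + \frac{8}{5} = 0 \cdot \frac{1}{10} + 8 \cdot \frac{1}{5} = 0 + \frac{8}{5} = \frac{8}{5}$)
$P{\left(j \right)} = \frac{23}{5} + j$ ($P{\left(j \right)} = 3 + \frac{\left(j + \frac{8}{5}\right) \left(j + j\right) \frac{1}{j}}{2} = 3 + \frac{\left(\frac{8}{5} + j\right) 2 j \frac{1}{j}}{2} = 3 + \frac{2 j \left(\frac{8}{5} + j\right) \frac{1}{j}}{2} = 3 + \frac{\frac{16}{5} + 2 j}{2} = 3 + \left(\frac{8}{5} + j\right) = \frac{23}{5} + j$)
$P{\left(-527 \right)} + 339196 = \left(\frac{23}{5} - 527\right) + 339196 = - \frac{2612}{5} + 339196 = \frac{1693368}{5}$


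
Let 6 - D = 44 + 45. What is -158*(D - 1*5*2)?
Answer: 14694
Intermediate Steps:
D = -83 (D = 6 - (44 + 45) = 6 - 1*89 = 6 - 89 = -83)
-158*(D - 1*5*2) = -158*(-83 - 1*5*2) = -158*(-83 - 5*2) = -158*(-83 - 10) = -158*(-93) = 14694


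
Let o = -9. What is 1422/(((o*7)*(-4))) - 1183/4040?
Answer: 151299/28280 ≈ 5.3500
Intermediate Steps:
1422/(((o*7)*(-4))) - 1183/4040 = 1422/((-9*7*(-4))) - 1183/4040 = 1422/((-63*(-4))) - 1183*1/4040 = 1422/252 - 1183/4040 = 1422*(1/252) - 1183/4040 = 79/14 - 1183/4040 = 151299/28280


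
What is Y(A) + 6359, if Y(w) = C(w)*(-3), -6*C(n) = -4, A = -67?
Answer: 6357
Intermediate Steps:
C(n) = ⅔ (C(n) = -⅙*(-4) = ⅔)
Y(w) = -2 (Y(w) = (⅔)*(-3) = -2)
Y(A) + 6359 = -2 + 6359 = 6357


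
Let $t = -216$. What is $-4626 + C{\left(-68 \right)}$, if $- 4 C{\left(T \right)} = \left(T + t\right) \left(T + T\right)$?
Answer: $-14282$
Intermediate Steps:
$C{\left(T \right)} = - \frac{T \left(-216 + T\right)}{2}$ ($C{\left(T \right)} = - \frac{\left(T - 216\right) \left(T + T\right)}{4} = - \frac{\left(-216 + T\right) 2 T}{4} = - \frac{2 T \left(-216 + T\right)}{4} = - \frac{T \left(-216 + T\right)}{2}$)
$-4626 + C{\left(-68 \right)} = -4626 + \frac{1}{2} \left(-68\right) \left(216 - -68\right) = -4626 + \frac{1}{2} \left(-68\right) \left(216 + 68\right) = -4626 + \frac{1}{2} \left(-68\right) 284 = -4626 - 9656 = -14282$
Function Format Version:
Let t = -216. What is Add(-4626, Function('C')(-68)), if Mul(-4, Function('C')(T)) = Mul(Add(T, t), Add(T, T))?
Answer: -14282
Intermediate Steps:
Function('C')(T) = Mul(Rational(-1, 2), T, Add(-216, T)) (Function('C')(T) = Mul(Rational(-1, 4), Mul(Add(T, -216), Add(T, T))) = Mul(Rational(-1, 4), Mul(Add(-216, T), Mul(2, T))) = Mul(Rational(-1, 4), Mul(2, T, Add(-216, T))) = Mul(Rational(-1, 2), T, Add(-216, T)))
Add(-4626, Function('C')(-68)) = Add(-4626, Mul(Rational(1, 2), -68, Add(216, Mul(-1, -68)))) = Add(-4626, Mul(Rational(1, 2), -68, Add(216, 68))) = Add(-4626, Mul(Rational(1, 2), -68, 284)) = Add(-4626, -9656) = -14282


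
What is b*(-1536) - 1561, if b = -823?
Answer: 1262567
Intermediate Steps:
b*(-1536) - 1561 = -823*(-1536) - 1561 = 1264128 - 1561 = 1262567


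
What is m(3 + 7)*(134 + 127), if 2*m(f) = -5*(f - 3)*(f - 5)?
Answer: -45675/2 ≈ -22838.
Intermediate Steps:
m(f) = -5*(-5 + f)*(-3 + f)/2 (m(f) = (-5*(f - 3)*(f - 5))/2 = (-5*(-3 + f)*(-5 + f))/2 = (-5*(-5 + f)*(-3 + f))/2 = -5*(-5 + f)*(-3 + f)/2)
m(3 + 7)*(134 + 127) = (-75/2 + 20*(3 + 7) - 5*(3 + 7)²/2)*(134 + 127) = (-75/2 + 20*10 - 5/2*10²)*261 = (-75/2 + 200 - 5/2*100)*261 = (-75/2 + 200 - 250)*261 = -175/2*261 = -45675/2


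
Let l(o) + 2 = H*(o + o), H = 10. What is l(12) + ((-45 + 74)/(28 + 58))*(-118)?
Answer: 8523/43 ≈ 198.21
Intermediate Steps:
l(o) = -2 + 20*o (l(o) = -2 + 10*(o + o) = -2 + 10*(2*o) = -2 + 20*o)
l(12) + ((-45 + 74)/(28 + 58))*(-118) = (-2 + 20*12) + ((-45 + 74)/(28 + 58))*(-118) = (-2 + 240) + (29/86)*(-118) = 238 + (29*(1/86))*(-118) = 238 + (29/86)*(-118) = 238 - 1711/43 = 8523/43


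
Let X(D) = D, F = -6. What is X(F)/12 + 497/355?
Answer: 9/10 ≈ 0.90000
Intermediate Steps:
X(F)/12 + 497/355 = -6/12 + 497/355 = -6*1/12 + 497*(1/355) = -½ + 7/5 = 9/10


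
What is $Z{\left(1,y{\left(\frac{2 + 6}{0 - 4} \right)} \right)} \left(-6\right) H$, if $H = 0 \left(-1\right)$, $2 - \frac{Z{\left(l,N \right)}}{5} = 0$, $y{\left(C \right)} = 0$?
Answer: $0$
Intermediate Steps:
$Z{\left(l,N \right)} = 10$ ($Z{\left(l,N \right)} = 10 - 0 = 10 + 0 = 10$)
$H = 0$
$Z{\left(1,y{\left(\frac{2 + 6}{0 - 4} \right)} \right)} \left(-6\right) H = 10 \left(-6\right) 0 = \left(-60\right) 0 = 0$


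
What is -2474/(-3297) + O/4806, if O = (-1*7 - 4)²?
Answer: 4096327/5281794 ≈ 0.77556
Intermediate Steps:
O = 121 (O = (-7 - 4)² = (-11)² = 121)
-2474/(-3297) + O/4806 = -2474/(-3297) + 121/4806 = -2474*(-1/3297) + 121*(1/4806) = 2474/3297 + 121/4806 = 4096327/5281794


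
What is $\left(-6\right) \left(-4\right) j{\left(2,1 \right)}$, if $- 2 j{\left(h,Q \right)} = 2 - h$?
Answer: $0$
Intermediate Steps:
$j{\left(h,Q \right)} = -1 + \frac{h}{2}$ ($j{\left(h,Q \right)} = - \frac{2 - h}{2} = -1 + \frac{h}{2}$)
$\left(-6\right) \left(-4\right) j{\left(2,1 \right)} = \left(-6\right) \left(-4\right) \left(-1 + \frac{1}{2} \cdot 2\right) = 24 \left(-1 + 1\right) = 24 \cdot 0 = 0$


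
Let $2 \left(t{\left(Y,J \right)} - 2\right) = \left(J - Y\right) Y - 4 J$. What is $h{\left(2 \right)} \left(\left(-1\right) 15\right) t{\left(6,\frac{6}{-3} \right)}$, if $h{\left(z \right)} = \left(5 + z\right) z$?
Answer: $3780$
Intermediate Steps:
$h{\left(z \right)} = z \left(5 + z\right)$
$t{\left(Y,J \right)} = 2 - 2 J + \frac{Y \left(J - Y\right)}{2}$ ($t{\left(Y,J \right)} = 2 + \frac{\left(J - Y\right) Y - 4 J}{2} = 2 + \frac{Y \left(J - Y\right) - 4 J}{2} = 2 + \frac{- 4 J + Y \left(J - Y\right)}{2} = 2 - \left(2 J - \frac{Y \left(J - Y\right)}{2}\right) = 2 - 2 J + \frac{Y \left(J - Y\right)}{2}$)
$h{\left(2 \right)} \left(\left(-1\right) 15\right) t{\left(6,\frac{6}{-3} \right)} = 2 \left(5 + 2\right) \left(\left(-1\right) 15\right) \left(2 - 2 \frac{6}{-3} - \frac{6^{2}}{2} + \frac{1}{2} \frac{6}{-3} \cdot 6\right) = 2 \cdot 7 \left(-15\right) \left(2 - 2 \cdot 6 \left(- \frac{1}{3}\right) - 18 + \frac{1}{2} \cdot 6 \left(- \frac{1}{3}\right) 6\right) = 14 \left(-15\right) \left(2 - -4 - 18 + \frac{1}{2} \left(-2\right) 6\right) = - 210 \left(2 + 4 - 18 - 6\right) = \left(-210\right) \left(-18\right) = 3780$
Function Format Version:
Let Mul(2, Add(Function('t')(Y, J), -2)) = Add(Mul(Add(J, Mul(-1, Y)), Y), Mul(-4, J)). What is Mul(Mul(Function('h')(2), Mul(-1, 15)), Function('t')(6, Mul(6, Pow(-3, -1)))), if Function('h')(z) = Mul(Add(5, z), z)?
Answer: 3780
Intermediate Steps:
Function('h')(z) = Mul(z, Add(5, z))
Function('t')(Y, J) = Add(2, Mul(-2, J), Mul(Rational(1, 2), Y, Add(J, Mul(-1, Y)))) (Function('t')(Y, J) = Add(2, Mul(Rational(1, 2), Add(Mul(Add(J, Mul(-1, Y)), Y), Mul(-4, J)))) = Add(2, Mul(Rational(1, 2), Add(Mul(Y, Add(J, Mul(-1, Y))), Mul(-4, J)))) = Add(2, Mul(Rational(1, 2), Add(Mul(-4, J), Mul(Y, Add(J, Mul(-1, Y)))))) = Add(2, Add(Mul(-2, J), Mul(Rational(1, 2), Y, Add(J, Mul(-1, Y))))) = Add(2, Mul(-2, J), Mul(Rational(1, 2), Y, Add(J, Mul(-1, Y)))))
Mul(Mul(Function('h')(2), Mul(-1, 15)), Function('t')(6, Mul(6, Pow(-3, -1)))) = Mul(Mul(Mul(2, Add(5, 2)), Mul(-1, 15)), Add(2, Mul(-2, Mul(6, Pow(-3, -1))), Mul(Rational(-1, 2), Pow(6, 2)), Mul(Rational(1, 2), Mul(6, Pow(-3, -1)), 6))) = Mul(Mul(Mul(2, 7), -15), Add(2, Mul(-2, Mul(6, Rational(-1, 3))), Mul(Rational(-1, 2), 36), Mul(Rational(1, 2), Mul(6, Rational(-1, 3)), 6))) = Mul(Mul(14, -15), Add(2, Mul(-2, -2), -18, Mul(Rational(1, 2), -2, 6))) = Mul(-210, Add(2, 4, -18, -6)) = Mul(-210, -18) = 3780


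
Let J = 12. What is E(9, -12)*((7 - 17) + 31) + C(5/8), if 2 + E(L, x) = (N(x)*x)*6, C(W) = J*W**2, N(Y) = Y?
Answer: 289707/16 ≈ 18107.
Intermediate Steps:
C(W) = 12*W**2
E(L, x) = -2 + 6*x**2 (E(L, x) = -2 + (x*x)*6 = -2 + x**2*6 = -2 + 6*x**2)
E(9, -12)*((7 - 17) + 31) + C(5/8) = (-2 + 6*(-12)**2)*((7 - 17) + 31) + 12*(5/8)**2 = (-2 + 6*144)*(-10 + 31) + 12*(5*(1/8))**2 = (-2 + 864)*21 + 12*(5/8)**2 = 862*21 + 12*(25/64) = 18102 + 75/16 = 289707/16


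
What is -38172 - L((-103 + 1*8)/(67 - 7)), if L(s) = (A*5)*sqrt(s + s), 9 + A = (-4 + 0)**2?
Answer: -38172 - 35*I*sqrt(114)/6 ≈ -38172.0 - 62.283*I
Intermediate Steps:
A = 7 (A = -9 + (-4 + 0)**2 = -9 + (-4)**2 = -9 + 16 = 7)
L(s) = 35*sqrt(2)*sqrt(s) (L(s) = (7*5)*sqrt(s + s) = 35*sqrt(2*s) = 35*(sqrt(2)*sqrt(s)) = 35*sqrt(2)*sqrt(s))
-38172 - L((-103 + 1*8)/(67 - 7)) = -38172 - 35*sqrt(2)*sqrt((-103 + 1*8)/(67 - 7)) = -38172 - 35*sqrt(2)*sqrt((-103 + 8)/60) = -38172 - 35*sqrt(2)*sqrt(-95*1/60) = -38172 - 35*sqrt(2)*sqrt(-19/12) = -38172 - 35*sqrt(2)*I*sqrt(57)/6 = -38172 - 35*I*sqrt(114)/6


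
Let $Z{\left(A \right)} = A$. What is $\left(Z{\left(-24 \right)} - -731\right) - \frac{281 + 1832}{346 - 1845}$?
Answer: $\frac{1061906}{1499} \approx 708.41$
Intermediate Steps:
$\left(Z{\left(-24 \right)} - -731\right) - \frac{281 + 1832}{346 - 1845} = \left(-24 - -731\right) - \frac{281 + 1832}{346 - 1845} = \left(-24 + 731\right) - \frac{2113}{-1499} = 707 - 2113 \left(- \frac{1}{1499}\right) = 707 - - \frac{2113}{1499} = 707 + \frac{2113}{1499} = \frac{1061906}{1499}$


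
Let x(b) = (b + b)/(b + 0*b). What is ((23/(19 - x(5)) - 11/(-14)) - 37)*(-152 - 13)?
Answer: 1369005/238 ≈ 5752.1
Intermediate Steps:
x(b) = 2 (x(b) = (2*b)/(b + 0) = (2*b)/b = 2)
((23/(19 - x(5)) - 11/(-14)) - 37)*(-152 - 13) = ((23/(19 - 1*2) - 11/(-14)) - 37)*(-152 - 13) = ((23/(19 - 2) - 11*(-1/14)) - 37)*(-165) = ((23/17 + 11/14) - 37)*(-165) = (509/238 - 37)*(-165) = -8297/238*(-165) = 1369005/238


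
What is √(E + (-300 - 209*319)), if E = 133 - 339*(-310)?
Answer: 2*√9563 ≈ 195.58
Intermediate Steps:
E = 105223 (E = 133 + 105090 = 105223)
√(E + (-300 - 209*319)) = √(105223 + (-300 - 209*319)) = √(105223 + (-300 - 66671)) = √(105223 - 66971) = √38252 = 2*√9563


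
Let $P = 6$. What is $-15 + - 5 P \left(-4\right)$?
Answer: $105$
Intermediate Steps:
$-15 + - 5 P \left(-4\right) = -15 + \left(-5\right) 6 \left(-4\right) = -15 - -120 = -15 + 120 = 105$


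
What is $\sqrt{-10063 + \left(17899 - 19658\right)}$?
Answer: $i \sqrt{11822} \approx 108.73 i$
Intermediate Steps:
$\sqrt{-10063 + \left(17899 - 19658\right)} = \sqrt{-10063 - 1759} = \sqrt{-11822} = i \sqrt{11822}$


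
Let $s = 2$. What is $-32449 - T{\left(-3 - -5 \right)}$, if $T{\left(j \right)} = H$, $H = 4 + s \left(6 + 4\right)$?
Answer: $-32473$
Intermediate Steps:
$H = 24$ ($H = 4 + 2 \left(6 + 4\right) = 4 + 2 \cdot 10 = 4 + 20 = 24$)
$T{\left(j \right)} = 24$
$-32449 - T{\left(-3 - -5 \right)} = -32449 - 24 = -32473$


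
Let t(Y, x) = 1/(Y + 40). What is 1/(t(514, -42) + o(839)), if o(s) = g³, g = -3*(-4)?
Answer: 554/957313 ≈ 0.00057870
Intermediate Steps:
g = 12
t(Y, x) = 1/(40 + Y)
o(s) = 1728 (o(s) = 12³ = 1728)
1/(t(514, -42) + o(839)) = 1/(1/(40 + 514) + 1728) = 1/(1/554 + 1728) = 1/(957313/554) = 554/957313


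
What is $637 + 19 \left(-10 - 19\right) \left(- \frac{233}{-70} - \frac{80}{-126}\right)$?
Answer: $- \frac{974537}{630} \approx -1546.9$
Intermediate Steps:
$637 + 19 \left(-10 - 19\right) \left(- \frac{233}{-70} - \frac{80}{-126}\right) = 637 + 19 \left(-29\right) \left(\left(-233\right) \left(- \frac{1}{70}\right) - - \frac{40}{63}\right) = 637 - 551 \left(\frac{233}{70} + \frac{40}{63}\right) = 637 - \frac{1375847}{630} = - \frac{974537}{630}$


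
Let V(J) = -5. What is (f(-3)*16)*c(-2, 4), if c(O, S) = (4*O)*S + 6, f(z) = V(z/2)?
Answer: 2080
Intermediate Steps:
f(z) = -5
c(O, S) = 6 + 4*O*S (c(O, S) = 4*O*S + 6 = 6 + 4*O*S)
(f(-3)*16)*c(-2, 4) = (-5*16)*(6 + 4*(-2)*4) = -80*(6 - 32) = -80*(-26) = 2080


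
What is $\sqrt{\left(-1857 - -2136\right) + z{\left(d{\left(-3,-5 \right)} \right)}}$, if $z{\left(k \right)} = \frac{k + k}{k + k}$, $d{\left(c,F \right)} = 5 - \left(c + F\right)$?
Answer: $2 \sqrt{70} \approx 16.733$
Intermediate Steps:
$d{\left(c,F \right)} = 5 - F - c$ ($d{\left(c,F \right)} = 5 - \left(F + c\right) = 5 - F - c$)
$z{\left(k \right)} = 1$ ($z{\left(k \right)} = \frac{2 k}{2 k} = 2 k \frac{1}{2 k} = 1$)
$\sqrt{\left(-1857 - -2136\right) + z{\left(d{\left(-3,-5 \right)} \right)}} = \sqrt{\left(-1857 - -2136\right) + 1} = \sqrt{\left(-1857 + 2136\right) + 1} = \sqrt{279 + 1} = \sqrt{280} = 2 \sqrt{70}$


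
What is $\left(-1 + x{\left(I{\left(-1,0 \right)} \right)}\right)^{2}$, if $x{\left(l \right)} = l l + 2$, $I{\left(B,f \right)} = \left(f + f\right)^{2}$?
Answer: $1$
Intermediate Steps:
$I{\left(B,f \right)} = 4 f^{2}$ ($I{\left(B,f \right)} = \left(2 f\right)^{2} = 4 f^{2}$)
$x{\left(l \right)} = 2 + l^{2}$ ($x{\left(l \right)} = l^{2} + 2 = 2 + l^{2}$)
$\left(-1 + x{\left(I{\left(-1,0 \right)} \right)}\right)^{2} = \left(-1 + \left(2 + \left(4 \cdot 0^{2}\right)^{2}\right)\right)^{2} = \left(-1 + \left(2 + \left(4 \cdot 0\right)^{2}\right)\right)^{2} = \left(-1 + \left(2 + 0^{2}\right)\right)^{2} = \left(-1 + \left(2 + 0\right)\right)^{2} = \left(-1 + 2\right)^{2} = 1^{2} = 1$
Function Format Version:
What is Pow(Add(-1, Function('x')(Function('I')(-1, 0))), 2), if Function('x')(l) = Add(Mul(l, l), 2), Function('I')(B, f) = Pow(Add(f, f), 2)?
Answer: 1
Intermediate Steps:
Function('I')(B, f) = Mul(4, Pow(f, 2)) (Function('I')(B, f) = Pow(Mul(2, f), 2) = Mul(4, Pow(f, 2)))
Function('x')(l) = Add(2, Pow(l, 2)) (Function('x')(l) = Add(Pow(l, 2), 2) = Add(2, Pow(l, 2)))
Pow(Add(-1, Function('x')(Function('I')(-1, 0))), 2) = Pow(Add(-1, Add(2, Pow(Mul(4, Pow(0, 2)), 2))), 2) = Pow(Add(-1, Add(2, Pow(Mul(4, 0), 2))), 2) = Pow(Add(-1, Add(2, Pow(0, 2))), 2) = Pow(Add(-1, Add(2, 0)), 2) = Pow(Add(-1, 2), 2) = Pow(1, 2) = 1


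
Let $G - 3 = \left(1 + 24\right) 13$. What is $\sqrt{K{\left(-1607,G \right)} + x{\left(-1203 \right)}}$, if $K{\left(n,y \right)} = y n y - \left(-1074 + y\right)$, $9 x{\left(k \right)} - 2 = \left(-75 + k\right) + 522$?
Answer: $\frac{2 i \sqrt{388995358}}{3} \approx 13149.0 i$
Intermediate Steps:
$x{\left(k \right)} = \frac{449}{9} + \frac{k}{9}$ ($x{\left(k \right)} = \frac{2}{9} + \frac{\left(-75 + k\right) + 522}{9} = \frac{2}{9} + \frac{447 + k}{9} = \frac{2}{9} + \left(\frac{149}{3} + \frac{k}{9}\right) = \frac{449}{9} + \frac{k}{9}$)
$G = 328$ ($G = 3 + \left(1 + 24\right) 13 = 3 + 25 \cdot 13 = 3 + 325 = 328$)
$K{\left(n,y \right)} = 1074 - y + n y^{2}$ ($K{\left(n,y \right)} = n y y - \left(-1074 + y\right) = n y^{2} - \left(-1074 + y\right) = 1074 - y + n y^{2}$)
$\sqrt{K{\left(-1607,G \right)} + x{\left(-1203 \right)}} = \sqrt{\left(1074 - 328 - 1607 \cdot 328^{2}\right) + \left(\frac{449}{9} + \frac{1}{9} \left(-1203\right)\right)} = \sqrt{\left(1074 - 328 - 172887488\right) + \left(\frac{449}{9} - \frac{401}{3}\right)} = \sqrt{\left(1074 - 328 - 172887488\right) - \frac{754}{9}} = \sqrt{-172886742 - \frac{754}{9}} = \sqrt{- \frac{1555981432}{9}} = \frac{2 i \sqrt{388995358}}{3}$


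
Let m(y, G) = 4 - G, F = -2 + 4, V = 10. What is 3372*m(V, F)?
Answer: 6744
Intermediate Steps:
F = 2
3372*m(V, F) = 3372*(4 - 1*2) = 3372*(4 - 2) = 3372*2 = 6744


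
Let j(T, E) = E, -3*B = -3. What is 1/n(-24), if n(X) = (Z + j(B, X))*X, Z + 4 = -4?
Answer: 1/768 ≈ 0.0013021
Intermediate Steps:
B = 1 (B = -⅓*(-3) = 1)
Z = -8 (Z = -4 - 4 = -8)
n(X) = X*(-8 + X) (n(X) = (-8 + X)*X = X*(-8 + X))
1/n(-24) = 1/(-24*(-8 - 24)) = 1/(-24*(-32)) = 1/768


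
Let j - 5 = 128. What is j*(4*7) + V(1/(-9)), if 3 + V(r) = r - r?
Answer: 3721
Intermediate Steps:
j = 133 (j = 5 + 128 = 133)
V(r) = -3 (V(r) = -3 + (r - r) = -3 + 0 = -3)
j*(4*7) + V(1/(-9)) = 133*(4*7) - 3 = 133*28 - 3 = 3724 - 3 = 3721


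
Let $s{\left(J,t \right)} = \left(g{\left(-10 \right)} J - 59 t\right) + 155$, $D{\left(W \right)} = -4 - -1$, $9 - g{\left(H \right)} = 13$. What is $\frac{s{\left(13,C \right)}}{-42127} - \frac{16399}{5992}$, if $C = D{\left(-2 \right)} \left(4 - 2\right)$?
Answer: $- \frac{693579017}{252424984} \approx -2.7477$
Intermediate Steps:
$g{\left(H \right)} = -4$ ($g{\left(H \right)} = 9 - 13 = -4$)
$D{\left(W \right)} = -3$ ($D{\left(W \right)} = -4 + 1 = -3$)
$C = -6$ ($C = - 3 \left(4 - 2\right) = \left(-3\right) 2 = -6$)
$s{\left(J,t \right)} = 155 - 59 t - 4 J$ ($s{\left(J,t \right)} = \left(- 4 J - 59 t\right) + 155 = \left(- 59 t - 4 J\right) + 155 = 155 - 59 t - 4 J$)
$\frac{s{\left(13,C \right)}}{-42127} - \frac{16399}{5992} = \frac{155 - -354 - 52}{-42127} - \frac{16399}{5992} = \left(155 + 354 - 52\right) \left(- \frac{1}{42127}\right) - \frac{16399}{5992} = 457 \left(- \frac{1}{42127}\right) - \frac{16399}{5992} = - \frac{457}{42127} - \frac{16399}{5992} = - \frac{693579017}{252424984}$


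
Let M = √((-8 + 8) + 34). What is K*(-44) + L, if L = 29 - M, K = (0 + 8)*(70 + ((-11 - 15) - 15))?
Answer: -10179 - √34 ≈ -10185.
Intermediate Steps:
M = √34 (M = √(0 + 34) = √34 ≈ 5.8309)
K = 232 (K = 8*(70 + (-26 - 15)) = 8*(70 - 41) = 8*29 = 232)
L = 29 - √34 ≈ 23.169
K*(-44) + L = 232*(-44) + (29 - √34) = -10208 + (29 - √34) = -10179 - √34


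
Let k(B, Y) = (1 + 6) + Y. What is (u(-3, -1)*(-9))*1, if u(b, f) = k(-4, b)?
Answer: -36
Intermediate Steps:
k(B, Y) = 7 + Y
u(b, f) = 7 + b
(u(-3, -1)*(-9))*1 = ((7 - 3)*(-9))*1 = (4*(-9))*1 = -36*1 = -36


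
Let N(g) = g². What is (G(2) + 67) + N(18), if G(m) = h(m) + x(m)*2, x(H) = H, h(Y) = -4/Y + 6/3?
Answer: 395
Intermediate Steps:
h(Y) = 2 - 4/Y (h(Y) = -4/Y + 6*(⅓) = -4/Y + 2 = 2 - 4/Y)
G(m) = 2 - 4/m + 2*m (G(m) = (2 - 4/m) + m*2 = (2 - 4/m) + 2*m = 2 - 4/m + 2*m)
(G(2) + 67) + N(18) = ((2 - 4/2 + 2*2) + 67) + 18² = ((2 - 4*½ + 4) + 67) + 324 = ((2 - 2 + 4) + 67) + 324 = (4 + 67) + 324 = 71 + 324 = 395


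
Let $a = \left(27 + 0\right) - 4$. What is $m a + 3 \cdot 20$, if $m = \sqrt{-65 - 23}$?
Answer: $60 + 46 i \sqrt{22} \approx 60.0 + 215.76 i$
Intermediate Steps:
$m = 2 i \sqrt{22}$ ($m = \sqrt{-88} = 2 i \sqrt{22} \approx 9.3808 i$)
$a = 23$ ($a = 27 - 4 = 23$)
$m a + 3 \cdot 20 = 2 i \sqrt{22} \cdot 23 + 3 \cdot 20 = 46 i \sqrt{22} + 60 = 60 + 46 i \sqrt{22}$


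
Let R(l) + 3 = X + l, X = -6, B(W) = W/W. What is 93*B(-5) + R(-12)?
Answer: 72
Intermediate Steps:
B(W) = 1
R(l) = -9 + l (R(l) = -3 + (-6 + l) = -9 + l)
93*B(-5) + R(-12) = 93*1 + (-9 - 12) = 93 - 21 = 72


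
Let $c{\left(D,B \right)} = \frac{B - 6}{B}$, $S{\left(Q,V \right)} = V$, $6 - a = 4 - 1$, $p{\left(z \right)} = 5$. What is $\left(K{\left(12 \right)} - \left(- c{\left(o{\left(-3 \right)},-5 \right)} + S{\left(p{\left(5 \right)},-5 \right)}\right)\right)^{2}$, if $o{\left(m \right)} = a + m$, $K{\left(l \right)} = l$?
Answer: $\frac{9216}{25} \approx 368.64$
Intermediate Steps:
$a = 3$ ($a = 6 - \left(4 - 1\right) = 6 - 3 = 3$)
$o{\left(m \right)} = 3 + m$
$c{\left(D,B \right)} = \frac{-6 + B}{B}$
$\left(K{\left(12 \right)} - \left(- c{\left(o{\left(-3 \right)},-5 \right)} + S{\left(p{\left(5 \right)},-5 \right)}\right)\right)^{2} = \left(12 + \left(\frac{-6 - 5}{-5} - -5\right)\right)^{2} = \left(12 + \left(\left(- \frac{1}{5}\right) \left(-11\right) + 5\right)\right)^{2} = \left(12 + \left(\frac{11}{5} + 5\right)\right)^{2} = \left(12 + \frac{36}{5}\right)^{2} = \left(\frac{96}{5}\right)^{2} = \frac{9216}{25}$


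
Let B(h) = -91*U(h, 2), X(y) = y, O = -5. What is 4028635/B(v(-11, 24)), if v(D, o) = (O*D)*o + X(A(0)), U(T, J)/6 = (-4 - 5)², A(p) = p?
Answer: -309895/3402 ≈ -91.092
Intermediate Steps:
U(T, J) = 486 (U(T, J) = 6*(-4 - 5)² = 6*(-9)² = 6*81 = 486)
v(D, o) = -5*D*o (v(D, o) = (-5*D)*o + 0 = -5*D*o + 0 = -5*D*o)
B(h) = -44226 (B(h) = -91*486 = -44226)
4028635/B(v(-11, 24)) = 4028635/(-44226) = 4028635*(-1/44226) = -309895/3402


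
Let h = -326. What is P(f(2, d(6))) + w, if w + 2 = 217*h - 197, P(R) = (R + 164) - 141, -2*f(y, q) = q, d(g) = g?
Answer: -70921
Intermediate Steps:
f(y, q) = -q/2
P(R) = 23 + R (P(R) = (164 + R) - 141 = 23 + R)
w = -70941 (w = -2 + (217*(-326) - 197) = -2 + (-70742 - 197) = -2 - 70939 = -70941)
P(f(2, d(6))) + w = (23 - 1/2*6) - 70941 = (23 - 3) - 70941 = 20 - 70941 = -70921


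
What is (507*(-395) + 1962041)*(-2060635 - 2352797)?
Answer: -7775478575232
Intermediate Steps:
(507*(-395) + 1962041)*(-2060635 - 2352797) = (-200265 + 1962041)*(-4413432) = 1761776*(-4413432) = -7775478575232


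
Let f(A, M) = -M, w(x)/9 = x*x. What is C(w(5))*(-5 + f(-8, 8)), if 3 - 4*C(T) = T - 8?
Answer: 1391/2 ≈ 695.50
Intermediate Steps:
w(x) = 9*x² (w(x) = 9*(x*x) = 9*x²)
C(T) = 11/4 - T/4 (C(T) = ¾ - (T - 8)/4 = ¾ - (-8 + T)/4 = ¾ + (2 - T/4) = 11/4 - T/4)
C(w(5))*(-5 + f(-8, 8)) = (11/4 - 9*5²/4)*(-5 - 1*8) = (11/4 - 9*25/4)*(-5 - 8) = (11/4 - ¼*225)*(-13) = (11/4 - 225/4)*(-13) = -107/2*(-13) = 1391/2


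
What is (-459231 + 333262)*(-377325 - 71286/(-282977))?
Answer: 13450242379131591/282977 ≈ 4.7531e+10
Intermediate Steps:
(-459231 + 333262)*(-377325 - 71286/(-282977)) = -125969*(-377325 - 71286*(-1/282977)) = -125969*(-377325 + 71286/282977) = -125969*(-106774225239/282977) = 13450242379131591/282977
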